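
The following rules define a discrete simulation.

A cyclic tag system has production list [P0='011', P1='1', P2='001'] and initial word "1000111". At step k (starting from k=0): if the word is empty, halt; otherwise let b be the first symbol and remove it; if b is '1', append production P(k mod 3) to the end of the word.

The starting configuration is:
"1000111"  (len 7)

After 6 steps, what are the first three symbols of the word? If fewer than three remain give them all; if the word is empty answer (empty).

[0] "1000111"  (len 7)
[1] "000111011"  (len 9)
[2] "00111011"  (len 8)
[3] "0111011"  (len 7)
[4] "111011"  (len 6)
[5] "110111"  (len 6)
[6] "10111001"  (len 8)

101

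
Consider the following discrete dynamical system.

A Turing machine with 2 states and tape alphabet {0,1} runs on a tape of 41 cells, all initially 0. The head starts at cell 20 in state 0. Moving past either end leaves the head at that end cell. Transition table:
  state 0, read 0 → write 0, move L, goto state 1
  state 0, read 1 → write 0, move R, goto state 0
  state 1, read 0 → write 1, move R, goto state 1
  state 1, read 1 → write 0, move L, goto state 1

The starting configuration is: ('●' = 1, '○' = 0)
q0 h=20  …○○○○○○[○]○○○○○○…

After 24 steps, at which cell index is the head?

39

k=0  q0 h=20  …○○○○○○[○]○○○○○○…
k=1  q1 h=19  …○○○○○○[○]○○○○○○…
k=2  q1 h=20  …○○○○○●[○]○○○○○○…
k=3  q1 h=21  …○○○○●●[○]○○○○○○…
k=4  q1 h=22  …○○○●●●[○]○○○○○○…
k=5  q1 h=23  …○○●●●●[○]○○○○○○…
k=6  q1 h=24  …○●●●●●[○]○○○○○○…
k=7  q1 h=25  …●●●●●●[○]○○○○○○…
k=8  q1 h=26  …●●●●●●[○]○○○○○○…
k=9  q1 h=27  …●●●●●●[○]○○○○○○…
k=10  q1 h=28  …●●●●●●[○]○○○○○○…
k=11  q1 h=29  …●●●●●●[○]○○○○○○…
k=12  q1 h=30  …●●●●●●[○]○○○○○○…
k=13  q1 h=31  …●●●●●●[○]○○○○○○…
k=14  q1 h=32  …●●●●●●[○]○○○○○○…
k=15  q1 h=33  …●●●●●●[○]○○○○○○…
k=16  q1 h=34  …●●●●●●[○]○○○○○○|
k=17  q1 h=35  …●●●●●●[○]○○○○○|
k=18  q1 h=36  …●●●●●●[○]○○○○|
k=19  q1 h=37  …●●●●●●[○]○○○|
k=20  q1 h=38  …●●●●●●[○]○○|
k=21  q1 h=39  …●●●●●●[○]○|
k=22  q1 h=40  …●●●●●●[○]|
k=23  q1 h=40  …●●●●●●[●]|
k=24  q1 h=39  …●●●●●●[●]○|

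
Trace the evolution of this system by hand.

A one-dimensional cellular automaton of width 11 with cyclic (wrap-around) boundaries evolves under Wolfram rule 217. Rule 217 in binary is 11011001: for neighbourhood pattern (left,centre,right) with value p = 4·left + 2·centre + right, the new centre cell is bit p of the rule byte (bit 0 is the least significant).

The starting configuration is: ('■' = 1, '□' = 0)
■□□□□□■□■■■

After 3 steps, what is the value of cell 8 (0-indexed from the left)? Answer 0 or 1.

0) ■□□□□□■□■■■
1) ■■■■■□□□■■■
2) ■■■■■■■□■■■
3) ■■■■■■■□■■■

1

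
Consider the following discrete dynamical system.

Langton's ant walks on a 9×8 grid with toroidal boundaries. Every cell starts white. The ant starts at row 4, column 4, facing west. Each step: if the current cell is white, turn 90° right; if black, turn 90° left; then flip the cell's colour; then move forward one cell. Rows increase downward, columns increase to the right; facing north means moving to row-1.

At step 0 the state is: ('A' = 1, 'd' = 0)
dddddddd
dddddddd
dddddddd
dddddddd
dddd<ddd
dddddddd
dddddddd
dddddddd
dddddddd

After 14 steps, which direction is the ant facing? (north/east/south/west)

east

k=0  dddddddd
dddddddd
dddddddd
dddddddd
dddd<ddd
dddddddd
dddddddd
dddddddd
dddddddd
k=1  dddddddd
dddddddd
dddddddd
dddd^ddd
ddddAddd
dddddddd
dddddddd
dddddddd
dddddddd
k=2  dddddddd
dddddddd
dddddddd
ddddA>dd
ddddAddd
dddddddd
dddddddd
dddddddd
dddddddd
k=3  dddddddd
dddddddd
dddddddd
ddddAAdd
ddddAvdd
dddddddd
dddddddd
dddddddd
dddddddd
k=4  dddddddd
dddddddd
dddddddd
ddddAAdd
dddd<Add
dddddddd
dddddddd
dddddddd
dddddddd
k=5  dddddddd
dddddddd
dddddddd
ddddAAdd
dddddAdd
ddddvddd
dddddddd
dddddddd
dddddddd
k=6  dddddddd
dddddddd
dddddddd
ddddAAdd
dddddAdd
ddd<Addd
dddddddd
dddddddd
dddddddd
k=7  dddddddd
dddddddd
dddddddd
ddddAAdd
ddd^dAdd
dddAAddd
dddddddd
dddddddd
dddddddd
k=8  dddddddd
dddddddd
dddddddd
ddddAAdd
dddA>Add
dddAAddd
dddddddd
dddddddd
dddddddd
k=9  dddddddd
dddddddd
dddddddd
ddddAAdd
dddAAAdd
dddAvddd
dddddddd
dddddddd
dddddddd
k=10  dddddddd
dddddddd
dddddddd
ddddAAdd
dddAAAdd
dddAd>dd
dddddddd
dddddddd
dddddddd
k=11  dddddddd
dddddddd
dddddddd
ddddAAdd
dddAAAdd
dddAdAdd
dddddvdd
dddddddd
dddddddd
k=12  dddddddd
dddddddd
dddddddd
ddddAAdd
dddAAAdd
dddAdAdd
dddd<Add
dddddddd
dddddddd
k=13  dddddddd
dddddddd
dddddddd
ddddAAdd
dddAAAdd
dddA^Add
ddddAAdd
dddddddd
dddddddd
k=14  dddddddd
dddddddd
dddddddd
ddddAAdd
dddAAAdd
dddAA>dd
ddddAAdd
dddddddd
dddddddd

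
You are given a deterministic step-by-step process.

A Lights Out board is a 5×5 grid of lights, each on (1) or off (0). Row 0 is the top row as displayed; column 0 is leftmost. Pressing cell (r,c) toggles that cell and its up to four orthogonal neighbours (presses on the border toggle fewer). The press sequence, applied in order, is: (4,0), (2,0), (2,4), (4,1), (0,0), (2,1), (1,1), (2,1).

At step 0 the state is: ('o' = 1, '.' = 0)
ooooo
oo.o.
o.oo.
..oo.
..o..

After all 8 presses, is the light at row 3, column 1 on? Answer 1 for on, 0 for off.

1

[0] ooooo
oo.o.
o.oo.
..oo.
..o..
[1] ooooo
oo.o.
o.oo.
o.oo.
ooo..
[2] ooooo
.o.o.
.ooo.
..oo.
ooo..
[3] ooooo
.o.oo
.oo.o
..ooo
ooo..
[4] ooooo
.o.oo
.oo.o
.oooo
.....
[5] ..ooo
oo.oo
.oo.o
.oooo
.....
[6] ..ooo
o..oo
o...o
..ooo
.....
[7] .oooo
.oooo
oo..o
..ooo
.....
[8] .oooo
..ooo
..o.o
.oooo
.....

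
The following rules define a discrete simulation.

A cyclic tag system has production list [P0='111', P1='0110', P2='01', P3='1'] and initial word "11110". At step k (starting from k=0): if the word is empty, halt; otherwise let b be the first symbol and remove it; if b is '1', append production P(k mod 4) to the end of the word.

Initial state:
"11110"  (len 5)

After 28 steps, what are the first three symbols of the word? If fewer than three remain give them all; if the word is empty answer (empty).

011

0) "11110"  (len 5)
1) "1110111"  (len 7)
2) "1101110110"  (len 10)
3) "10111011001"  (len 11)
4) "01110110011"  (len 11)
5) "1110110011"  (len 10)
6) "1101100110110"  (len 13)
7) "10110011011001"  (len 14)
8) "01100110110011"  (len 14)
9) "1100110110011"  (len 13)
10) "1001101100110110"  (len 16)
11) "00110110011011001"  (len 17)
12) "0110110011011001"  (len 16)
13) "110110011011001"  (len 15)
14) "101100110110010110"  (len 18)
15) "0110011011001011001"  (len 19)
16) "110011011001011001"  (len 18)
17) "10011011001011001111"  (len 20)
18) "00110110010110011110110"  (len 23)
19) "0110110010110011110110"  (len 22)
20) "110110010110011110110"  (len 21)
21) "10110010110011110110111"  (len 23)
22) "01100101100111101101110110"  (len 26)
23) "1100101100111101101110110"  (len 25)
24) "1001011001111011011101101"  (len 25)
25) "001011001111011011101101111"  (len 27)
26) "01011001111011011101101111"  (len 26)
27) "1011001111011011101101111"  (len 25)
28) "0110011110110111011011111"  (len 25)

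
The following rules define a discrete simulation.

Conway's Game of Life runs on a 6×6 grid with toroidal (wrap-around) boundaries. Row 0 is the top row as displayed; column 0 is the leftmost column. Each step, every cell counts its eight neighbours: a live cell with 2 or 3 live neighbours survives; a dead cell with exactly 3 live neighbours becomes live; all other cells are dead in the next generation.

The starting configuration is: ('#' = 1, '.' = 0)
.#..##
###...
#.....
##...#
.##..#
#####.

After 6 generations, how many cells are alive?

t=0: .#..##
###...
#.....
##...#
.##..#
#####.
t=1: ....#.
..#...
..#...
..#..#
......
......
t=2: ......
...#..
.###..
......
......
......
t=3: ......
...#..
..##..
..#...
......
......
t=4: ......
..##..
..##..
..##..
......
......
t=5: ......
..##..
.#..#.
..##..
......
......
t=6: ......
..##..
.#..#.
..##..
......
......

6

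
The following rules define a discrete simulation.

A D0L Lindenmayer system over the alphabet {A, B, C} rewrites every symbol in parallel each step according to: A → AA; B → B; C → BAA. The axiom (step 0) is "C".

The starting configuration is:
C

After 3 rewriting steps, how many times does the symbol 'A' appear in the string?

8

step 0: C
step 1: BAA
step 2: BAAAA
step 3: BAAAAAAAA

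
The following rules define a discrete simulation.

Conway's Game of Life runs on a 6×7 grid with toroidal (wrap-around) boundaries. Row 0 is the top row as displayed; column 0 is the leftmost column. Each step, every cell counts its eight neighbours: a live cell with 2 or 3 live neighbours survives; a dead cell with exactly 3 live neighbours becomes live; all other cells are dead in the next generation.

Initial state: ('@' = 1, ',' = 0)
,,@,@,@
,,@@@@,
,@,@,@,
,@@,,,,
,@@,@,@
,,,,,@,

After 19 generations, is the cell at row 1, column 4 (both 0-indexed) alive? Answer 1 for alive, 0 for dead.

1

[0] ,,@,@,@
,,@@@@,
,@,@,@,
,@@,,,,
,@@,@,@
,,,,,@,
[1] ,,@,,,@
,@,,,,@
,@,,,@,
,,,,@@,
@@@@,@,
@@@,@,@
[2] ,,@@,,@
,@@,,@@
@,,,@@@
@,,@,@,
,,,,,,,
,,,,@,,
[3] @@@@@,@
,@@,,,,
,,@@,,,
@,,,,@,
,,,,@,,
,,,@,,,
[4] @,,,@,,
,,,,@,,
,,@@,,,
,,,@@,,
,,,,@,,
@@,,,@,
[5] @@,,@@@
,,,,@,,
,,@,,,,
,,@,@,,
,,,@@@,
@@,,@@@
[6] ,@,@,,,
@@,@@,@
,,,,,,,
,,@,@@,
@@@,,,,
,@@,,,,
[7] ,,,@@,,
@@,@@,,
@@@,,,@
,,@@,,,
@,,,,,,
,,,@,,,
[8] ,,,,,,,
,,,,@@@
,,,,@,@
,,@@,,@
,,@@,,,
,,,@@,,
[9] ,,,@,,,
,,,,@,@
@,,,@,@
,,@,@@,
,,,,,,,
,,@@@,,
[10] ,,@,,@,
@,,@@,@
@,,,@,@
,,,@@@@
,,@,,@,
,,@@@,,
[11] ,@@,,@@
@@,@@,,
,,,,,,,
@,,@,,,
,,@,,,@
,@@,@@,
[12] ,,,,,,@
@@,@@@@
@@@@@,,
,,,,,,,
@,@,@@@
,,,,@,,
[13] ,,,@,,@
,,,,,,,
,,,,,,,
,,,,,,,
,,,@@@@
@,,@@,,
[14] ,,,@@,,
,,,,,,,
,,,,,,,
,,,,@@,
,,,@,@@
@,@,,,,
[15] ,,,@,,,
,,,,,,,
,,,,,,,
,,,,@@@
,,,@,@@
,,@,,@@
[16] ,,,,,,,
,,,,,,,
,,,,,@,
,,,,@,@
@,,@,,,
,,@@,@@
[17] ,,,,,,,
,,,,,,,
,,,,,@,
,,,,@@@
@,@@,,,
,,@@@,@
[18] ,,,@,,,
,,,,,,,
,,,,@@@
,,,@@@@
@@@,,,,
,@@,@,,
[19] ,,@@,,,
,,,,@@,
,,,@,,@
,@@@,,,
@,,,,,@
@,,,,,,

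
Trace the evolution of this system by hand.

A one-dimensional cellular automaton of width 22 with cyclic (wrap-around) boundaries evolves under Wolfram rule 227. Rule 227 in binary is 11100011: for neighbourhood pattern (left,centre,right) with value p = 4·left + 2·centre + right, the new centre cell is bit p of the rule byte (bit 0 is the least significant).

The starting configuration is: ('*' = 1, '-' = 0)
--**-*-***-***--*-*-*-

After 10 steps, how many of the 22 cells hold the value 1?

13

0) --**-*-***-***--*-*-*-
1) **-**-*-***-**-*-*-*--
2) -**-**-*-***-**-*-*--*
3) *-**-**-*-***-**-*--*-
4) -*-**-**-*-***-**--*-*
5) *-*-**-**-*-***-*-*-*-
6) -*-*-**-**-*-***-*-*-*
7) *-*-*-**-**-*-***-*-*-
8) -*-*-*-**-**-*-***-*-*
9) *-*-*-*-**-**-*-***-*-
10) -*-*-*-*-**-**-*-***-*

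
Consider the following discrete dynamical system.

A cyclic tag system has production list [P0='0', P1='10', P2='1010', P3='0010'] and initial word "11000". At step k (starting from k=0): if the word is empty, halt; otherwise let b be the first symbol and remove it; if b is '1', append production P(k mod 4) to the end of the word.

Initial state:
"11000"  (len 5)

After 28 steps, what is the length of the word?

5

k=0  "11000"  (len 5)
k=1  "10000"  (len 5)
k=2  "000010"  (len 6)
k=3  "00010"  (len 5)
k=4  "0010"  (len 4)
k=5  "010"  (len 3)
k=6  "10"  (len 2)
k=7  "01010"  (len 5)
k=8  "1010"  (len 4)
k=9  "0100"  (len 4)
k=10  "100"  (len 3)
k=11  "001010"  (len 6)
k=12  "01010"  (len 5)
k=13  "1010"  (len 4)
k=14  "01010"  (len 5)
k=15  "1010"  (len 4)
k=16  "0100010"  (len 7)
k=17  "100010"  (len 6)
k=18  "0001010"  (len 7)
k=19  "001010"  (len 6)
k=20  "01010"  (len 5)
k=21  "1010"  (len 4)
k=22  "01010"  (len 5)
k=23  "1010"  (len 4)
k=24  "0100010"  (len 7)
k=25  "100010"  (len 6)
k=26  "0001010"  (len 7)
k=27  "001010"  (len 6)
k=28  "01010"  (len 5)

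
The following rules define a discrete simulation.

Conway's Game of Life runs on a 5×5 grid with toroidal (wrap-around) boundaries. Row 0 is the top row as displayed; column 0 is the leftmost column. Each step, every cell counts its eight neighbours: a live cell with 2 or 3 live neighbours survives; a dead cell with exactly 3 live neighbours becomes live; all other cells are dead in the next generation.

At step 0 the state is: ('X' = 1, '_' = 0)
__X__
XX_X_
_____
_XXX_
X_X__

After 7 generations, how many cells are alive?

0) __X__
XX_X_
_____
_XXX_
X_X__
1) X_XXX
_XX__
X__XX
_XXX_
_____
2) X_XXX
_____
X___X
XXXX_
X____
3) XX_XX
_X___
X_XXX
__XX_
_____
4) XXX_X
_____
X___X
_XX__
XX___
5) __X_X
___X_
XX___
__X_X
___XX
6) __X_X
XXXXX
XXXXX
_XX_X
X_X_X
7) _____
_____
_____
_____
__X_X

2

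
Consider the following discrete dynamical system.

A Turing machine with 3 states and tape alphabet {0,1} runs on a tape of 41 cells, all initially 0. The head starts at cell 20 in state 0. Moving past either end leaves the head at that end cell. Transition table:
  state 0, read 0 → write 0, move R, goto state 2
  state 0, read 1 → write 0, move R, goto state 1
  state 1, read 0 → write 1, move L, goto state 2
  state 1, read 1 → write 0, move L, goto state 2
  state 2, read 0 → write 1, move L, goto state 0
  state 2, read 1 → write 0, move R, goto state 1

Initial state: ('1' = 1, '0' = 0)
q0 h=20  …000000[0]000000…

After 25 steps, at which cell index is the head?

t=0: q0 h=20  …000000[0]000000…
t=1: q2 h=21  …000000[0]000000…
t=2: q0 h=20  …000000[0]100000…
t=3: q2 h=21  …000000[1]000000…
t=4: q1 h=22  …000000[0]000000…
t=5: q2 h=21  …000000[0]100000…
t=6: q0 h=20  …000000[0]110000…
t=7: q2 h=21  …000000[1]100000…
t=8: q1 h=22  …000000[1]000000…
t=9: q2 h=21  …000000[0]000000…
t=10: q0 h=20  …000000[0]100000…
t=11: q2 h=21  …000000[1]000000…
t=12: q1 h=22  …000000[0]000000…
t=13: q2 h=21  …000000[0]100000…
t=14: q0 h=20  …000000[0]110000…
t=15: q2 h=21  …000000[1]100000…
t=16: q1 h=22  …000000[1]000000…
t=17: q2 h=21  …000000[0]000000…
t=18: q0 h=20  …000000[0]100000…
t=19: q2 h=21  …000000[1]000000…
t=20: q1 h=22  …000000[0]000000…
t=21: q2 h=21  …000000[0]100000…
t=22: q0 h=20  …000000[0]110000…
t=23: q2 h=21  …000000[1]100000…
t=24: q1 h=22  …000000[1]000000…
t=25: q2 h=21  …000000[0]000000…

21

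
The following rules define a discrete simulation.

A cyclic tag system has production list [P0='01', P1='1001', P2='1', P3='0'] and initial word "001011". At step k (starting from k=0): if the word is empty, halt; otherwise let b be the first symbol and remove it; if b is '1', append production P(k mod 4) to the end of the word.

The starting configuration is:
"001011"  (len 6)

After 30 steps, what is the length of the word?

step 0: "001011"  (len 6)
step 1: "01011"  (len 5)
step 2: "1011"  (len 4)
step 3: "0111"  (len 4)
step 4: "111"  (len 3)
step 5: "1101"  (len 4)
step 6: "1011001"  (len 7)
step 7: "0110011"  (len 7)
step 8: "110011"  (len 6)
step 9: "1001101"  (len 7)
step 10: "0011011001"  (len 10)
step 11: "011011001"  (len 9)
step 12: "11011001"  (len 8)
step 13: "101100101"  (len 9)
step 14: "011001011001"  (len 12)
step 15: "11001011001"  (len 11)
step 16: "10010110010"  (len 11)
step 17: "001011001001"  (len 12)
step 18: "01011001001"  (len 11)
step 19: "1011001001"  (len 10)
step 20: "0110010010"  (len 10)
step 21: "110010010"  (len 9)
step 22: "100100101001"  (len 12)
step 23: "001001010011"  (len 12)
step 24: "01001010011"  (len 11)
step 25: "1001010011"  (len 10)
step 26: "0010100111001"  (len 13)
step 27: "010100111001"  (len 12)
step 28: "10100111001"  (len 11)
step 29: "010011100101"  (len 12)
step 30: "10011100101"  (len 11)

11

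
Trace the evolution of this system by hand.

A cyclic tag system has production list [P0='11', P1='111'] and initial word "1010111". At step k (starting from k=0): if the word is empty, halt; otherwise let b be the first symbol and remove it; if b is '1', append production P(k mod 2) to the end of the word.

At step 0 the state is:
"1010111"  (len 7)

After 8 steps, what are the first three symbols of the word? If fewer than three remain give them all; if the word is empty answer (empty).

k=0  "1010111"  (len 7)
k=1  "01011111"  (len 8)
k=2  "1011111"  (len 7)
k=3  "01111111"  (len 8)
k=4  "1111111"  (len 7)
k=5  "11111111"  (len 8)
k=6  "1111111111"  (len 10)
k=7  "11111111111"  (len 11)
k=8  "1111111111111"  (len 13)

111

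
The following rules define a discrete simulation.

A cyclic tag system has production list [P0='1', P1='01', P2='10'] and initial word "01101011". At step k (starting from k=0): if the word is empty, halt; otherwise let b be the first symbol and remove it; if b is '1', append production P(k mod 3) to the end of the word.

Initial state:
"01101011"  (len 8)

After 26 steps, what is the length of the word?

9

t=0: "01101011"  (len 8)
t=1: "1101011"  (len 7)
t=2: "10101101"  (len 8)
t=3: "010110110"  (len 9)
t=4: "10110110"  (len 8)
t=5: "011011001"  (len 9)
t=6: "11011001"  (len 8)
t=7: "10110011"  (len 8)
t=8: "011001101"  (len 9)
t=9: "11001101"  (len 8)
t=10: "10011011"  (len 8)
t=11: "001101101"  (len 9)
t=12: "01101101"  (len 8)
t=13: "1101101"  (len 7)
t=14: "10110101"  (len 8)
t=15: "011010110"  (len 9)
t=16: "11010110"  (len 8)
t=17: "101011001"  (len 9)
t=18: "0101100110"  (len 10)
t=19: "101100110"  (len 9)
t=20: "0110011001"  (len 10)
t=21: "110011001"  (len 9)
t=22: "100110011"  (len 9)
t=23: "0011001101"  (len 10)
t=24: "011001101"  (len 9)
t=25: "11001101"  (len 8)
t=26: "100110101"  (len 9)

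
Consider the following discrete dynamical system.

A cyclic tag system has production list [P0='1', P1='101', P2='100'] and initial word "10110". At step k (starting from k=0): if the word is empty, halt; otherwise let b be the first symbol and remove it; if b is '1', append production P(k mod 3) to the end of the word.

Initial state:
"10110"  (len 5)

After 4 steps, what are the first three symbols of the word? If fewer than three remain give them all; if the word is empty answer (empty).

011

t=0: "10110"  (len 5)
t=1: "01101"  (len 5)
t=2: "1101"  (len 4)
t=3: "101100"  (len 6)
t=4: "011001"  (len 6)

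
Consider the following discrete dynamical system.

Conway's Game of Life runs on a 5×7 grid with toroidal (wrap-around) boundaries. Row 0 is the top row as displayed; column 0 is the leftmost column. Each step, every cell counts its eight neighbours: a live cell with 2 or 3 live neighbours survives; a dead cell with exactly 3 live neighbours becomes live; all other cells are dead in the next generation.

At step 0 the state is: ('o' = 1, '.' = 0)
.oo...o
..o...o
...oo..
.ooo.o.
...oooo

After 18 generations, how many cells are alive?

[0] .oo...o
..o...o
...oo..
.ooo.o.
...oooo
[1] .oo.o.o
ooo..o.
.o..oo.
......o
......o
[2] ..oo..o
.......
.oo.oo.
o.....o
......o
[3] .......
.o..oo.
oo...oo
oo....o
.....oo
[4] ....o.o
.o..oo.
..o.o..
.o.....
.....oo
[5] o...o.o
....o..
.ooooo.
.....o.
o....oo
[6] o...o..
ooo...o
..oo.o.
oooo...
o...o..
[7] ...o.o.
o.o.ooo
....o..
o.....o
o.o.o.o
[8] ..o....
......o
.o.oo..
oo.o..o
oo.oo..
[9] oooo...
..oo...
.o.oooo
.....oo
...oo.o
[10] oo.....
.....oo
o..o..o
..o....
.o.oo.o
[11] .oo.o..
.o...o.
o....oo
.oo.ooo
.o.o...
[12] oo.oo..
.oo.oo.
..o....
.oooo..
.......
[13] oo.ooo.
o...oo.
.....o.
.ooo...
o......
[14] oo.o.o.
oo.o...
.ooo.oo
.oo....
o.....o
[15] ....o..
...o.o.
...oo.o
...o.o.
......o
[16] ....oo.
...o.o.
..oo..o
...o.oo
....oo.
[17] ...o..o
..oo.oo
..oo..o
..oo..o
...o...
[18] ...o.oo
o....oo
oo....o
....o..
...oo..

12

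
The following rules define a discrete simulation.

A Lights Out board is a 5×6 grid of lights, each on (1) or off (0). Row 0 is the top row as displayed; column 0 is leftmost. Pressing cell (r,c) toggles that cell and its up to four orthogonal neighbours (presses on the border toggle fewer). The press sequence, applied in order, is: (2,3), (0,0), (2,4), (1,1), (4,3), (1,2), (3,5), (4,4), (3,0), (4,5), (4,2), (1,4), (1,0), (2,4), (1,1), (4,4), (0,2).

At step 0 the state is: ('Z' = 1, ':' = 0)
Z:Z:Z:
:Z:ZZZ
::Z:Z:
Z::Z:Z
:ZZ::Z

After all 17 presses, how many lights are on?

16

[0] Z:Z:Z:
:Z:ZZZ
::Z:Z:
Z::Z:Z
:ZZ::Z
[1] Z:Z:Z:
:Z::ZZ
:::Z::
Z::::Z
:ZZ::Z
[2] :ZZ:Z:
ZZ::ZZ
:::Z::
Z::::Z
:ZZ::Z
[3] :ZZ:Z:
ZZ:::Z
::::ZZ
Z:::ZZ
:ZZ::Z
[4] ::Z:Z:
::Z::Z
:Z::ZZ
Z:::ZZ
:ZZ::Z
[5] ::Z:Z:
::Z::Z
:Z::ZZ
Z::ZZZ
:Z:ZZZ
[6] ::::Z:
:Z:Z:Z
:ZZ:ZZ
Z::ZZZ
:Z:ZZZ
[7] ::::Z:
:Z:Z:Z
:ZZ:Z:
Z::Z::
:Z:ZZ:
[8] ::::Z:
:Z:Z:Z
:ZZ:Z:
Z::ZZ:
:Z:::Z
[9] ::::Z:
:Z:Z:Z
ZZZ:Z:
:Z:ZZ:
ZZ:::Z
[10] ::::Z:
:Z:Z:Z
ZZZ:Z:
:Z:ZZZ
ZZ::Z:
[11] ::::Z:
:Z:Z:Z
ZZZ:Z:
:ZZZZZ
Z:ZZZ:
[12] ::::::
:Z::Z:
ZZZ:::
:ZZZZZ
Z:ZZZ:
[13] Z:::::
Z:::Z:
:ZZ:::
:ZZZZZ
Z:ZZZ:
[14] Z:::::
Z:::::
:ZZZZZ
:ZZZ:Z
Z:ZZZ:
[15] ZZ::::
:ZZ:::
::ZZZZ
:ZZZ:Z
Z:ZZZ:
[16] ZZ::::
:ZZ:::
::ZZZZ
:ZZZZZ
Z:Z::Z
[17] Z:ZZ::
:Z::::
::ZZZZ
:ZZZZZ
Z:Z::Z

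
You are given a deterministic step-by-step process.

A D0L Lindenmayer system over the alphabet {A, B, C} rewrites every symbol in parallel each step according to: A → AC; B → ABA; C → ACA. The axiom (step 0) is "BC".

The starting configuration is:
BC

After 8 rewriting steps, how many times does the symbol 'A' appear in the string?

t=0: BC
t=1: ABAACA
t=2: ACABAACACACAAC
t=3: ACACAACABAACACACAACACAACACAACACACA
t=4: ACACAACACAACACACAACABAACACACAACACAACACAACACACAACACAACACACAACACAACACACAACACAACACAAC
t=5: ACACAACACAACACACAACACAACACACAACACAACACAACACACAACABAACACACA…ACACAACACAACACACAACACAACACAACACACAACACAACACACAACACAACACACA  (len 198)
t=6: ACACAACACAACACACAACACAACACACAACACAACACAACACACAACACAACACACA…ACACAACACAACACACAACACAACACAACACACAACACAACACACAACACAACACAAC  (len 478)
t=7: ACACAACACAACACACAACACAACACACAACACAACACAACACACAACACAACACACA…ACACAACACAACACACAACACAACACAACACACAACACAACACACAACACAACACACA  (len 1154)
t=8: ACACAACACAACACACAACACAACACACAACACAACACAACACACAACACAACACACA…ACACAACACAACACACAACACAACACAACACACAACACAACACACAACACAACACAAC  (len 2786)

1632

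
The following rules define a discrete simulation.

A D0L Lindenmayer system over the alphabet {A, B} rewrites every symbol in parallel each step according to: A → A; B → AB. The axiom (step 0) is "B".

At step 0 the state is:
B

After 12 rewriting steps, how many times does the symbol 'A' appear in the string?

12

step 0: B
step 1: AB
step 2: AAB
step 3: AAAB
step 4: AAAAB
step 5: AAAAAB
step 6: AAAAAAB
step 7: AAAAAAAB
step 8: AAAAAAAAB
step 9: AAAAAAAAAB
step 10: AAAAAAAAAAB
step 11: AAAAAAAAAAAB
step 12: AAAAAAAAAAAAB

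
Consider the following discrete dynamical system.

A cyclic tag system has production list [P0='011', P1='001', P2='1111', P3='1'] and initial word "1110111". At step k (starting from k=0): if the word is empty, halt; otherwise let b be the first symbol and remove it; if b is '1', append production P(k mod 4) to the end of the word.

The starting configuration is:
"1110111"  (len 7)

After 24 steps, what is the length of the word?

gen 0: "1110111"  (len 7)
gen 1: "110111011"  (len 9)
gen 2: "10111011001"  (len 11)
gen 3: "01110110011111"  (len 14)
gen 4: "1110110011111"  (len 13)
gen 5: "110110011111011"  (len 15)
gen 6: "10110011111011001"  (len 17)
gen 7: "01100111110110011111"  (len 20)
gen 8: "1100111110110011111"  (len 19)
gen 9: "100111110110011111011"  (len 21)
gen 10: "00111110110011111011001"  (len 23)
gen 11: "0111110110011111011001"  (len 22)
gen 12: "111110110011111011001"  (len 21)
gen 13: "11110110011111011001011"  (len 23)
gen 14: "1110110011111011001011001"  (len 25)
gen 15: "1101100111110110010110011111"  (len 28)
gen 16: "1011001111101100101100111111"  (len 28)
gen 17: "011001111101100101100111111011"  (len 30)
gen 18: "11001111101100101100111111011"  (len 29)
gen 19: "10011111011001011001111110111111"  (len 32)
gen 20: "00111110110010110011111101111111"  (len 32)
gen 21: "0111110110010110011111101111111"  (len 31)
gen 22: "111110110010110011111101111111"  (len 30)
gen 23: "111101100101100111111011111111111"  (len 33)
gen 24: "111011001011001111110111111111111"  (len 33)

33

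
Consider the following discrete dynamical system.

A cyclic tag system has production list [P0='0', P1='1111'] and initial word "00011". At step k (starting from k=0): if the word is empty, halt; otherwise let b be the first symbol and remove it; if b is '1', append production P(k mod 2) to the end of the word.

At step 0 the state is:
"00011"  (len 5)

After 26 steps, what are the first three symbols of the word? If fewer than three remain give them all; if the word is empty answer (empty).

111

[0] "00011"  (len 5)
[1] "0011"  (len 4)
[2] "011"  (len 3)
[3] "11"  (len 2)
[4] "11111"  (len 5)
[5] "11110"  (len 5)
[6] "11101111"  (len 8)
[7] "11011110"  (len 8)
[8] "10111101111"  (len 11)
[9] "01111011110"  (len 11)
[10] "1111011110"  (len 10)
[11] "1110111100"  (len 10)
[12] "1101111001111"  (len 13)
[13] "1011110011110"  (len 13)
[14] "0111100111101111"  (len 16)
[15] "111100111101111"  (len 15)
[16] "111001111011111111"  (len 18)
[17] "110011110111111110"  (len 18)
[18] "100111101111111101111"  (len 21)
[19] "001111011111111011110"  (len 21)
[20] "01111011111111011110"  (len 20)
[21] "1111011111111011110"  (len 19)
[22] "1110111111110111101111"  (len 22)
[23] "1101111111101111011110"  (len 22)
[24] "1011111111011110111101111"  (len 25)
[25] "0111111110111101111011110"  (len 25)
[26] "111111110111101111011110"  (len 24)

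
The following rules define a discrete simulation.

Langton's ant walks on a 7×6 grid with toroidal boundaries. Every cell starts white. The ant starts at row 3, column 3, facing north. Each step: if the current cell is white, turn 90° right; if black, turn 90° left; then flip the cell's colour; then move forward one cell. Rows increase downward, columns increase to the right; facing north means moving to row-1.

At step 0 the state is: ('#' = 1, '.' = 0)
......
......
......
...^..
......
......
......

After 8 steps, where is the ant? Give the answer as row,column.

[0] ......
......
......
...^..
......
......
......
[1] ......
......
......
...#>.
......
......
......
[2] ......
......
......
...##.
....v.
......
......
[3] ......
......
......
...##.
...<#.
......
......
[4] ......
......
......
...^#.
...##.
......
......
[5] ......
......
......
..<.#.
...##.
......
......
[6] ......
......
..^...
..#.#.
...##.
......
......
[7] ......
......
..#>..
..#.#.
...##.
......
......
[8] ......
......
..##..
..#v#.
...##.
......
......

3,3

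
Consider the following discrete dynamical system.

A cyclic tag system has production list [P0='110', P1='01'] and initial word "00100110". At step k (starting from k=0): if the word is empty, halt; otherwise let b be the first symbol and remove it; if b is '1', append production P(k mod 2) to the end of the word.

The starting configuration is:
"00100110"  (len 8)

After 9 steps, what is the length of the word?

gen 0: "00100110"  (len 8)
gen 1: "0100110"  (len 7)
gen 2: "100110"  (len 6)
gen 3: "00110110"  (len 8)
gen 4: "0110110"  (len 7)
gen 5: "110110"  (len 6)
gen 6: "1011001"  (len 7)
gen 7: "011001110"  (len 9)
gen 8: "11001110"  (len 8)
gen 9: "1001110110"  (len 10)

10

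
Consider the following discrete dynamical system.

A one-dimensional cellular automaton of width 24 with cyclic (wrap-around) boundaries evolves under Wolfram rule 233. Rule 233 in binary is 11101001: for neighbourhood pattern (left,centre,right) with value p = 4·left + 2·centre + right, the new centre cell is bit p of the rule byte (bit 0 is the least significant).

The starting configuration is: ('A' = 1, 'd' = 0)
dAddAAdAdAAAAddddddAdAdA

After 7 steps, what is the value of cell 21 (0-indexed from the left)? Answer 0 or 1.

1

[0] dAddAAdAdAAAAddddddAdAdA
[1] AdddAAAdAAAAAdAAAAddAdAd
[2] ddAdAAAAAAAAAAAAAAdddAdA
[3] dddAAAAAAAAAAAAAAAdAddAd
[4] AAdAAAAAAAAAAAAAAAAddddd
[5] AAAAAAAAAAAAAAAAAAAdAAAd
[6] AAAAAAAAAAAAAAAAAAAAAAAA
[7] AAAAAAAAAAAAAAAAAAAAAAAA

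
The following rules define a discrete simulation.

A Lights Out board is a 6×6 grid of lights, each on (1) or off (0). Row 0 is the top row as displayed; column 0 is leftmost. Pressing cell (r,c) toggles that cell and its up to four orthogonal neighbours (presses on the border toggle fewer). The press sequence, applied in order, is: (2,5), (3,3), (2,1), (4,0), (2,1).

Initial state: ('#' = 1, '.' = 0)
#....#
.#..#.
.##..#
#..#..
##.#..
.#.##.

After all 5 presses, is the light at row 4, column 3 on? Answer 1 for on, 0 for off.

0

[0] #....#
.#..#.
.##..#
#..#..
##.#..
.#.##.
[1] #....#
.#..##
.##.#.
#..#.#
##.#..
.#.##.
[2] #....#
.#..##
.####.
#.#.##
##....
.#.##.
[3] #....#
....##
#..##.
###.##
##....
.#.##.
[4] #....#
....##
#..##.
.##.##
......
##.##.
[5] #....#
.#..##
.####.
..#.##
......
##.##.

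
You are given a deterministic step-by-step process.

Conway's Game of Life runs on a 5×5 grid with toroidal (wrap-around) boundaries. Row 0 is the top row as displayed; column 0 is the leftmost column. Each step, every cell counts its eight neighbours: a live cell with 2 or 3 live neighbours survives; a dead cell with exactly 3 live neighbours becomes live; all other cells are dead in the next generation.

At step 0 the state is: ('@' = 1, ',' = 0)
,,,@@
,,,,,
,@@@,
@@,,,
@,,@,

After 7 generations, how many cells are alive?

9

step 0: ,,,@@
,,,,,
,@@@,
@@,,,
@,,@,
step 1: ,,,@@
,,,,@
@@@,,
@,,@,
@@@@,
step 2: ,@,,,
,@@,@
@@@@,
,,,@,
@@,,,
step 3: ,,,,,
,,,,@
@,,,,
,,,@,
@@@,,
step 4: @@,,,
,,,,,
,,,,@
@,@,@
,@@,,
step 5: @@@,,
@,,,,
@,,@@
@,@,@
,,@@@
step 6: @,@,,
,,@@,
,,,@,
,,@,,
,,,,,
step 7: ,@@@,
,@@@@
,,,@,
,,,,,
,@,,,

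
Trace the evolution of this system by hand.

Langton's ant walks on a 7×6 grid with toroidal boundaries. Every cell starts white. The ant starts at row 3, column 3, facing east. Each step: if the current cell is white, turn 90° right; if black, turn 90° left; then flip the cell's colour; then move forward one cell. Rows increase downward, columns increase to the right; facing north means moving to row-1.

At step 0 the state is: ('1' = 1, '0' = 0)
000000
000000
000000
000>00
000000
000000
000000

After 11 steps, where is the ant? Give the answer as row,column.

k=0  000000
000000
000000
000>00
000000
000000
000000
k=1  000000
000000
000000
000100
000v00
000000
000000
k=2  000000
000000
000000
000100
00<100
000000
000000
k=3  000000
000000
000000
00^100
001100
000000
000000
k=4  000000
000000
000000
001>00
001100
000000
000000
k=5  000000
000000
000^00
001000
001100
000000
000000
k=6  000000
000000
0001>0
001000
001100
000000
000000
k=7  000000
000000
000110
0010v0
001100
000000
000000
k=8  000000
000000
000110
001<10
001100
000000
000000
k=9  000000
000000
000^10
001110
001100
000000
000000
k=10  000000
000000
00<010
001110
001100
000000
000000
k=11  000000
00^000
001010
001110
001100
000000
000000

1,2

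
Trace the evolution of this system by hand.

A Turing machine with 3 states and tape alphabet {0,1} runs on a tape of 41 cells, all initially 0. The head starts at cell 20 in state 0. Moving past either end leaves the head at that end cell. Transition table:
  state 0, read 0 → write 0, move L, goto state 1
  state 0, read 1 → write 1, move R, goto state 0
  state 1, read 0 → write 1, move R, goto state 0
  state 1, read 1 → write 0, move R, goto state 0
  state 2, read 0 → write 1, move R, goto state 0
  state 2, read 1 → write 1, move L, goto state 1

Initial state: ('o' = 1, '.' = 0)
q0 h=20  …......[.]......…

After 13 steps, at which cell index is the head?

t=0: q0 h=20  …......[.]......…
t=1: q1 h=19  …......[.]......…
t=2: q0 h=20  ….....o[.]......…
t=3: q1 h=19  …......[o]......…
t=4: q0 h=20  …......[.]......…
t=5: q1 h=19  …......[.]......…
t=6: q0 h=20  ….....o[.]......…
t=7: q1 h=19  …......[o]......…
t=8: q0 h=20  …......[.]......…
t=9: q1 h=19  …......[.]......…
t=10: q0 h=20  ….....o[.]......…
t=11: q1 h=19  …......[o]......…
t=12: q0 h=20  …......[.]......…
t=13: q1 h=19  …......[.]......…

19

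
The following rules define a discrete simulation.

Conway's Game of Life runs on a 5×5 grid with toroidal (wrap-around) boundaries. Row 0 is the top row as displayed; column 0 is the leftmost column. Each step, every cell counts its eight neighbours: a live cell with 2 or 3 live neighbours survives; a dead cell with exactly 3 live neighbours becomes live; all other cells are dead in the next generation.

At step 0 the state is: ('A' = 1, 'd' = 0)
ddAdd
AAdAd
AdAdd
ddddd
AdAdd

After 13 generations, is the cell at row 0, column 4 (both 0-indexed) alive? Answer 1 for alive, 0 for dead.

0

step 0: ddAdd
AAdAd
AdAdd
ddddd
AdAdd
step 1: AdAAA
AddAA
AdAdA
ddddd
dAddd
step 2: ddAdd
ddddd
AAddd
AAddd
AAAAA
step 3: AdAdA
dAddd
AAddd
dddAd
dddAA
step 4: AAAdA
ddAdA
AAAdd
AdAAd
AdAdd
step 5: ddAdA
ddddA
Adddd
AddAd
ddddd
step 6: dddAd
AddAA
Adddd
ddddA
dddAA
step 7: AdAdd
AddAd
AddAd
AddAA
dddAA
step 8: AAAdd
AdAAd
AAAAd
AdAdd
dAAdd
step 9: AdddA
ddddd
Adddd
AdddA
dddAd
step 10: ddddA
AdddA
AdddA
AdddA
dddAd
step 11: AddAA
dddAd
dAdAd
AddAd
AddAd
step 12: AdAAd
AddAd
dddAd
AAdAd
AAAAd
step 13: Adddd
dAdAd
AAdAd
AddAd
ddddd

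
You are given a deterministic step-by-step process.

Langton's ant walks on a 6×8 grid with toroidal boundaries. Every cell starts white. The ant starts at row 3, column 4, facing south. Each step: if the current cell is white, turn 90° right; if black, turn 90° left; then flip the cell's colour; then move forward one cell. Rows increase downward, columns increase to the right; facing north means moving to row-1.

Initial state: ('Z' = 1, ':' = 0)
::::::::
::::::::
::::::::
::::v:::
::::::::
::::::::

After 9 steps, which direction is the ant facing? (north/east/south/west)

[0] ::::::::
::::::::
::::::::
::::v:::
::::::::
::::::::
[1] ::::::::
::::::::
::::::::
:::<Z:::
::::::::
::::::::
[2] ::::::::
::::::::
:::^::::
:::ZZ:::
::::::::
::::::::
[3] ::::::::
::::::::
:::Z>:::
:::ZZ:::
::::::::
::::::::
[4] ::::::::
::::::::
:::ZZ:::
:::Zv:::
::::::::
::::::::
[5] ::::::::
::::::::
:::ZZ:::
:::Z:>::
::::::::
::::::::
[6] ::::::::
::::::::
:::ZZ:::
:::Z:Z::
:::::v::
::::::::
[7] ::::::::
::::::::
:::ZZ:::
:::Z:Z::
::::<Z::
::::::::
[8] ::::::::
::::::::
:::ZZ:::
:::Z^Z::
::::ZZ::
::::::::
[9] ::::::::
::::::::
:::ZZ:::
:::ZZ>::
::::ZZ::
::::::::

east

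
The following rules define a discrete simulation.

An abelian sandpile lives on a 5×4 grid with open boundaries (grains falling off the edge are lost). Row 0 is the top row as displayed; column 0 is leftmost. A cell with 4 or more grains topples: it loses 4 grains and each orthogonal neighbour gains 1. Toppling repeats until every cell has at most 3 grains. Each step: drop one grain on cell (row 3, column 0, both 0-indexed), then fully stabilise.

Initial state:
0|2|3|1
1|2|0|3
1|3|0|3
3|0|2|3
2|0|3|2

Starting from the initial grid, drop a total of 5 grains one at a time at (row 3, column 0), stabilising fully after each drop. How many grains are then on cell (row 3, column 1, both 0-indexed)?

2

[0] 0|2|3|1
1|2|0|3
1|3|0|3
3|0|2|3
2|0|3|2
[1] 0|2|3|1
1|2|0|3
2|3|0|3
0|1|2|3
3|0|3|2
[2] 0|2|3|1
1|2|0|3
2|3|0|3
1|1|2|3
3|0|3|2
[3] 0|2|3|1
1|2|0|3
2|3|0|3
2|1|2|3
3|0|3|2
[4] 0|2|3|1
1|2|0|3
2|3|0|3
3|1|2|3
3|0|3|2
[5] 0|2|3|1
1|2|0|3
3|3|0|3
1|2|2|3
0|1|3|2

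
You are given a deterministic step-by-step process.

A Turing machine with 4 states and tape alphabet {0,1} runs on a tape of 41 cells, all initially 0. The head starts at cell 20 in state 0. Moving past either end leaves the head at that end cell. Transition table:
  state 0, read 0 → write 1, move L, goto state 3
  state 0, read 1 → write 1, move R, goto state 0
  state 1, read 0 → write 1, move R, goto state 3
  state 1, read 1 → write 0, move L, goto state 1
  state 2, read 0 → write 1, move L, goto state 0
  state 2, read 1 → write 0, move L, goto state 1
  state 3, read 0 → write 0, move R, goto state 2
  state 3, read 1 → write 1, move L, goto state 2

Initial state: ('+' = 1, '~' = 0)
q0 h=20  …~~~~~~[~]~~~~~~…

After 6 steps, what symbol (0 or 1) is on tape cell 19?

k=0  q0 h=20  …~~~~~~[~]~~~~~~…
k=1  q3 h=19  …~~~~~~[~]+~~~~~…
k=2  q2 h=20  …~~~~~~[+]~~~~~~…
k=3  q1 h=19  …~~~~~~[~]~~~~~~…
k=4  q3 h=20  …~~~~~+[~]~~~~~~…
k=5  q2 h=21  …~~~~+~[~]~~~~~~…
k=6  q0 h=20  …~~~~~+[~]+~~~~~…

1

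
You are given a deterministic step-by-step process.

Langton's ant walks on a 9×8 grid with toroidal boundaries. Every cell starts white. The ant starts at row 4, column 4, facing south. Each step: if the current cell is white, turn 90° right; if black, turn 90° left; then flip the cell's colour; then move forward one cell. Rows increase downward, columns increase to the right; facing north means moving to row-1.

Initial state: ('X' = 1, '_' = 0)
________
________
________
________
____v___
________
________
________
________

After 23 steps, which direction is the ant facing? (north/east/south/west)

0) ________
________
________
________
____v___
________
________
________
________
1) ________
________
________
________
___<X___
________
________
________
________
2) ________
________
________
___^____
___XX___
________
________
________
________
3) ________
________
________
___X>___
___XX___
________
________
________
________
4) ________
________
________
___XX___
___Xv___
________
________
________
________
5) ________
________
________
___XX___
___X_>__
________
________
________
________
6) ________
________
________
___XX___
___X_X__
_____v__
________
________
________
7) ________
________
________
___XX___
___X_X__
____<X__
________
________
________
8) ________
________
________
___XX___
___X^X__
____XX__
________
________
________
9) ________
________
________
___XX___
___XX>__
____XX__
________
________
________
10) ________
________
________
___XX^__
___XX___
____XX__
________
________
________
11) ________
________
________
___XXX>_
___XX___
____XX__
________
________
________
12) ________
________
________
___XXXX_
___XX_v_
____XX__
________
________
________
13) ________
________
________
___XXXX_
___XX<X_
____XX__
________
________
________
14) ________
________
________
___XX^X_
___XXXX_
____XX__
________
________
________
15) ________
________
________
___X<_X_
___XXXX_
____XX__
________
________
________
16) ________
________
________
___X__X_
___XvXX_
____XX__
________
________
________
17) ________
________
________
___X__X_
___X_>X_
____XX__
________
________
________
18) ________
________
________
___X_^X_
___X__X_
____XX__
________
________
________
19) ________
________
________
___X_X>_
___X__X_
____XX__
________
________
________
20) ________
________
______^_
___X_X__
___X__X_
____XX__
________
________
________
21) ________
________
______X>
___X_X__
___X__X_
____XX__
________
________
________
22) ________
________
______XX
___X_X_v
___X__X_
____XX__
________
________
________
23) ________
________
______XX
___X_X<X
___X__X_
____XX__
________
________
________

west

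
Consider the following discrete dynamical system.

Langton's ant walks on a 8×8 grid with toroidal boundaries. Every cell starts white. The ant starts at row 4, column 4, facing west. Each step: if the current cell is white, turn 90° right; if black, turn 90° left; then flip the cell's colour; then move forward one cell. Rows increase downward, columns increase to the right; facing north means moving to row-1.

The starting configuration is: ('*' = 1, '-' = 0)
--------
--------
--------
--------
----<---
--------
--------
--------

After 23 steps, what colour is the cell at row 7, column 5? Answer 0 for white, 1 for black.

gen 0: --------
--------
--------
--------
----<---
--------
--------
--------
gen 1: --------
--------
--------
----^---
----*---
--------
--------
--------
gen 2: --------
--------
--------
----*>--
----*---
--------
--------
--------
gen 3: --------
--------
--------
----**--
----*v--
--------
--------
--------
gen 4: --------
--------
--------
----**--
----<*--
--------
--------
--------
gen 5: --------
--------
--------
----**--
-----*--
----v---
--------
--------
gen 6: --------
--------
--------
----**--
-----*--
---<*---
--------
--------
gen 7: --------
--------
--------
----**--
---^-*--
---**---
--------
--------
gen 8: --------
--------
--------
----**--
---*>*--
---**---
--------
--------
gen 9: --------
--------
--------
----**--
---***--
---*v---
--------
--------
gen 10: --------
--------
--------
----**--
---***--
---*->--
--------
--------
gen 11: --------
--------
--------
----**--
---***--
---*-*--
-----v--
--------
gen 12: --------
--------
--------
----**--
---***--
---*-*--
----<*--
--------
gen 13: --------
--------
--------
----**--
---***--
---*^*--
----**--
--------
gen 14: --------
--------
--------
----**--
---***--
---**>--
----**--
--------
gen 15: --------
--------
--------
----**--
---**^--
---**---
----**--
--------
gen 16: --------
--------
--------
----**--
---*<---
---**---
----**--
--------
gen 17: --------
--------
--------
----**--
---*----
---*v---
----**--
--------
gen 18: --------
--------
--------
----**--
---*----
---*->--
----**--
--------
gen 19: --------
--------
--------
----**--
---*----
---*-*--
----*v--
--------
gen 20: --------
--------
--------
----**--
---*----
---*-*--
----*->-
--------
gen 21: --------
--------
--------
----**--
---*----
---*-*--
----*-*-
------v-
gen 22: --------
--------
--------
----**--
---*----
---*-*--
----*-*-
-----<*-
gen 23: --------
--------
--------
----**--
---*----
---*-*--
----*^*-
-----**-

1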